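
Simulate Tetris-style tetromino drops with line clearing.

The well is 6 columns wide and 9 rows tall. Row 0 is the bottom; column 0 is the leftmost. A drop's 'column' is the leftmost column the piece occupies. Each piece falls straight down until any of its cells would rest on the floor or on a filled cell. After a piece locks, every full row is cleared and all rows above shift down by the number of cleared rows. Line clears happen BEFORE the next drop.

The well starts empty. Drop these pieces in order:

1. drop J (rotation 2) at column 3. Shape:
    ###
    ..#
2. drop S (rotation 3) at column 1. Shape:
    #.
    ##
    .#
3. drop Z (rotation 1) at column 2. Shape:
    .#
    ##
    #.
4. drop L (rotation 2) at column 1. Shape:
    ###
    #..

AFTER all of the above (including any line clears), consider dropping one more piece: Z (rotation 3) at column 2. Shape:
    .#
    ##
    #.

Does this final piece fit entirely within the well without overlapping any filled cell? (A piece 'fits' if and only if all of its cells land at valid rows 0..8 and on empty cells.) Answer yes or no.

Answer: yes

Derivation:
Drop 1: J rot2 at col 3 lands with bottom-row=0; cleared 0 line(s) (total 0); column heights now [0 0 0 2 2 2], max=2
Drop 2: S rot3 at col 1 lands with bottom-row=0; cleared 0 line(s) (total 0); column heights now [0 3 2 2 2 2], max=3
Drop 3: Z rot1 at col 2 lands with bottom-row=2; cleared 0 line(s) (total 0); column heights now [0 3 4 5 2 2], max=5
Drop 4: L rot2 at col 1 lands with bottom-row=4; cleared 0 line(s) (total 0); column heights now [0 6 6 6 2 2], max=6
Test piece Z rot3 at col 2 (width 2): heights before test = [0 6 6 6 2 2]; fits = True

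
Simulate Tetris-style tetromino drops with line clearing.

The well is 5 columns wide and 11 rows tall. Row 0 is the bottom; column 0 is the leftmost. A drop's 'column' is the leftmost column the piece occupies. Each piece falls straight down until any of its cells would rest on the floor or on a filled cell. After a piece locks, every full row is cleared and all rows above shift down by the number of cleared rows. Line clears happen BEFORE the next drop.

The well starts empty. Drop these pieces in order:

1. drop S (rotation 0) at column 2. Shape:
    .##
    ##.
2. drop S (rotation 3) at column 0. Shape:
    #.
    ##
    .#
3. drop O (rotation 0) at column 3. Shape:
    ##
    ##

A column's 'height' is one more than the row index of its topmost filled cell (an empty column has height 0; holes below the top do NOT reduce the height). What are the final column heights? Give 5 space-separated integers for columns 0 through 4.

Drop 1: S rot0 at col 2 lands with bottom-row=0; cleared 0 line(s) (total 0); column heights now [0 0 1 2 2], max=2
Drop 2: S rot3 at col 0 lands with bottom-row=0; cleared 0 line(s) (total 0); column heights now [3 2 1 2 2], max=3
Drop 3: O rot0 at col 3 lands with bottom-row=2; cleared 0 line(s) (total 0); column heights now [3 2 1 4 4], max=4

Answer: 3 2 1 4 4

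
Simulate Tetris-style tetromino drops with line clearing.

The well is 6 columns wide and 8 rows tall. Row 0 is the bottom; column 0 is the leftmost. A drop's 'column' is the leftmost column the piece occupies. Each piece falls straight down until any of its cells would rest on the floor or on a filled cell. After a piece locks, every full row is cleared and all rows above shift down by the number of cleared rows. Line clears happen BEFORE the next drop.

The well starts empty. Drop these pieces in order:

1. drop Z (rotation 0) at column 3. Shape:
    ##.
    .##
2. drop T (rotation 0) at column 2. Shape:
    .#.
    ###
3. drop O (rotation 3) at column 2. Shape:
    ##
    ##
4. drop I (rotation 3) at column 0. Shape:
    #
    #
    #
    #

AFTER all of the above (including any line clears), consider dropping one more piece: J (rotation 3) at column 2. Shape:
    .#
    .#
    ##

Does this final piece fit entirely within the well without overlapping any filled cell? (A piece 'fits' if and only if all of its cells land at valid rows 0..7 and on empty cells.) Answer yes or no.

Answer: no

Derivation:
Drop 1: Z rot0 at col 3 lands with bottom-row=0; cleared 0 line(s) (total 0); column heights now [0 0 0 2 2 1], max=2
Drop 2: T rot0 at col 2 lands with bottom-row=2; cleared 0 line(s) (total 0); column heights now [0 0 3 4 3 1], max=4
Drop 3: O rot3 at col 2 lands with bottom-row=4; cleared 0 line(s) (total 0); column heights now [0 0 6 6 3 1], max=6
Drop 4: I rot3 at col 0 lands with bottom-row=0; cleared 0 line(s) (total 0); column heights now [4 0 6 6 3 1], max=6
Test piece J rot3 at col 2 (width 2): heights before test = [4 0 6 6 3 1]; fits = False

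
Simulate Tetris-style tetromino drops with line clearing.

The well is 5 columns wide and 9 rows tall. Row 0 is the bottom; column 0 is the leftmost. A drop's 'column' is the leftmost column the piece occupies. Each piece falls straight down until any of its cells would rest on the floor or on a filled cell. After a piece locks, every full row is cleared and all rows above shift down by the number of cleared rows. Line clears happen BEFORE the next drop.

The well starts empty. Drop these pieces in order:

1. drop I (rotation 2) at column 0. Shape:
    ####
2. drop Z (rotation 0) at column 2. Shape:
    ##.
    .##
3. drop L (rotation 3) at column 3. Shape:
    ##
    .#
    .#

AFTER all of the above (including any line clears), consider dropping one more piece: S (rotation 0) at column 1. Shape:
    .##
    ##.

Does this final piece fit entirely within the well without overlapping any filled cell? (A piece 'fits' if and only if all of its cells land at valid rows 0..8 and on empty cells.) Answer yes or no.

Drop 1: I rot2 at col 0 lands with bottom-row=0; cleared 0 line(s) (total 0); column heights now [1 1 1 1 0], max=1
Drop 2: Z rot0 at col 2 lands with bottom-row=1; cleared 0 line(s) (total 0); column heights now [1 1 3 3 2], max=3
Drop 3: L rot3 at col 3 lands with bottom-row=2; cleared 0 line(s) (total 0); column heights now [1 1 3 5 5], max=5
Test piece S rot0 at col 1 (width 3): heights before test = [1 1 3 5 5]; fits = True

Answer: yes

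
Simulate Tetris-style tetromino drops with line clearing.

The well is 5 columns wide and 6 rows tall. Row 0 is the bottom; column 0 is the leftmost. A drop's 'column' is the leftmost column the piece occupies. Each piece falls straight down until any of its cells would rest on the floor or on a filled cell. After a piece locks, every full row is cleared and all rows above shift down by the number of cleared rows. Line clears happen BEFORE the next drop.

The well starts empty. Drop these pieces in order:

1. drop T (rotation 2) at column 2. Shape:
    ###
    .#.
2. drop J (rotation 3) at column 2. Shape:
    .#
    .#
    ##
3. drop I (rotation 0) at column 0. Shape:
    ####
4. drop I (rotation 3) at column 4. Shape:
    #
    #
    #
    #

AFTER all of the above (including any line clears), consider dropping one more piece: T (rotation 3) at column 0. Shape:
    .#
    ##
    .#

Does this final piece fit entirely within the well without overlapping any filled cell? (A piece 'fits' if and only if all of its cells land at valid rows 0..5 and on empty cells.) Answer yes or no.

Answer: yes

Derivation:
Drop 1: T rot2 at col 2 lands with bottom-row=0; cleared 0 line(s) (total 0); column heights now [0 0 2 2 2], max=2
Drop 2: J rot3 at col 2 lands with bottom-row=2; cleared 0 line(s) (total 0); column heights now [0 0 3 5 2], max=5
Drop 3: I rot0 at col 0 lands with bottom-row=5; cleared 0 line(s) (total 0); column heights now [6 6 6 6 2], max=6
Drop 4: I rot3 at col 4 lands with bottom-row=2; cleared 1 line(s) (total 1); column heights now [0 0 3 5 5], max=5
Test piece T rot3 at col 0 (width 2): heights before test = [0 0 3 5 5]; fits = True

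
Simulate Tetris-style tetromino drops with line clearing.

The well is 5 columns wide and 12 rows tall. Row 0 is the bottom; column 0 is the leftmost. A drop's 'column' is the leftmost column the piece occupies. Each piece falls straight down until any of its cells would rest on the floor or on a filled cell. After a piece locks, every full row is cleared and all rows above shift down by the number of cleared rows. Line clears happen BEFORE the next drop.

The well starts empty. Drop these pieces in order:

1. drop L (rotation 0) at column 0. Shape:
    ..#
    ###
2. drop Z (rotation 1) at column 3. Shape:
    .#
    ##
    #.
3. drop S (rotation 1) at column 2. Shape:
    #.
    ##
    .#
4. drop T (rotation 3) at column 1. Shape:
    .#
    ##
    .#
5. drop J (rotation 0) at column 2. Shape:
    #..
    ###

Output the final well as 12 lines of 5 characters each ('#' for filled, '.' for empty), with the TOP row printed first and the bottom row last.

Drop 1: L rot0 at col 0 lands with bottom-row=0; cleared 0 line(s) (total 0); column heights now [1 1 2 0 0], max=2
Drop 2: Z rot1 at col 3 lands with bottom-row=0; cleared 0 line(s) (total 0); column heights now [1 1 2 2 3], max=3
Drop 3: S rot1 at col 2 lands with bottom-row=2; cleared 0 line(s) (total 0); column heights now [1 1 5 4 3], max=5
Drop 4: T rot3 at col 1 lands with bottom-row=5; cleared 0 line(s) (total 0); column heights now [1 7 8 4 3], max=8
Drop 5: J rot0 at col 2 lands with bottom-row=8; cleared 0 line(s) (total 0); column heights now [1 7 10 9 9], max=10

Answer: .....
.....
..#..
..###
..#..
.##..
..#..
..#..
..##.
...##
..###
####.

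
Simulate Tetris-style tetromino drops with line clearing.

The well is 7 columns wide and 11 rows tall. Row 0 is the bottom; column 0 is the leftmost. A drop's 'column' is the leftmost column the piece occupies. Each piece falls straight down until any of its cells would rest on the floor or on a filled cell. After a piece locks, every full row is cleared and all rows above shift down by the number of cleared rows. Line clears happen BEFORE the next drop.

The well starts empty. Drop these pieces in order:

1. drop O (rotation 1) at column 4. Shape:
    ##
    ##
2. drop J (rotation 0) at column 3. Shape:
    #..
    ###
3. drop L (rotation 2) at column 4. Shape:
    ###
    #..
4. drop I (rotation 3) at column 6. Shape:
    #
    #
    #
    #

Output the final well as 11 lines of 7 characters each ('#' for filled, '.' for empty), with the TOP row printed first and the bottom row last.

Drop 1: O rot1 at col 4 lands with bottom-row=0; cleared 0 line(s) (total 0); column heights now [0 0 0 0 2 2 0], max=2
Drop 2: J rot0 at col 3 lands with bottom-row=2; cleared 0 line(s) (total 0); column heights now [0 0 0 4 3 3 0], max=4
Drop 3: L rot2 at col 4 lands with bottom-row=3; cleared 0 line(s) (total 0); column heights now [0 0 0 4 5 5 5], max=5
Drop 4: I rot3 at col 6 lands with bottom-row=5; cleared 0 line(s) (total 0); column heights now [0 0 0 4 5 5 9], max=9

Answer: .......
.......
......#
......#
......#
......#
....###
...##..
...###.
....##.
....##.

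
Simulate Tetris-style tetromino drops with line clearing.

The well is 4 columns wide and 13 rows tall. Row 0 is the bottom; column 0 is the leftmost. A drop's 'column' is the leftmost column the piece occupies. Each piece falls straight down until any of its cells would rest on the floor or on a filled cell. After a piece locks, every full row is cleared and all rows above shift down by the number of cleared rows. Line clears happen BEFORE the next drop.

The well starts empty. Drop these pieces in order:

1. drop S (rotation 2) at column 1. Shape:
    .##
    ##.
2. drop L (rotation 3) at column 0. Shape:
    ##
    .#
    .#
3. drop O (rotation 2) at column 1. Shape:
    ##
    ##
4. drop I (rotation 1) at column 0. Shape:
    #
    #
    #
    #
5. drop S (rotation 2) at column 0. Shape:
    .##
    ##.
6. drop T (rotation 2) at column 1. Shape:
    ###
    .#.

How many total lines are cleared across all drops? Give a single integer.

Drop 1: S rot2 at col 1 lands with bottom-row=0; cleared 0 line(s) (total 0); column heights now [0 1 2 2], max=2
Drop 2: L rot3 at col 0 lands with bottom-row=1; cleared 0 line(s) (total 0); column heights now [4 4 2 2], max=4
Drop 3: O rot2 at col 1 lands with bottom-row=4; cleared 0 line(s) (total 0); column heights now [4 6 6 2], max=6
Drop 4: I rot1 at col 0 lands with bottom-row=4; cleared 0 line(s) (total 0); column heights now [8 6 6 2], max=8
Drop 5: S rot2 at col 0 lands with bottom-row=8; cleared 0 line(s) (total 0); column heights now [9 10 10 2], max=10
Drop 6: T rot2 at col 1 lands with bottom-row=10; cleared 0 line(s) (total 0); column heights now [9 12 12 12], max=12

Answer: 0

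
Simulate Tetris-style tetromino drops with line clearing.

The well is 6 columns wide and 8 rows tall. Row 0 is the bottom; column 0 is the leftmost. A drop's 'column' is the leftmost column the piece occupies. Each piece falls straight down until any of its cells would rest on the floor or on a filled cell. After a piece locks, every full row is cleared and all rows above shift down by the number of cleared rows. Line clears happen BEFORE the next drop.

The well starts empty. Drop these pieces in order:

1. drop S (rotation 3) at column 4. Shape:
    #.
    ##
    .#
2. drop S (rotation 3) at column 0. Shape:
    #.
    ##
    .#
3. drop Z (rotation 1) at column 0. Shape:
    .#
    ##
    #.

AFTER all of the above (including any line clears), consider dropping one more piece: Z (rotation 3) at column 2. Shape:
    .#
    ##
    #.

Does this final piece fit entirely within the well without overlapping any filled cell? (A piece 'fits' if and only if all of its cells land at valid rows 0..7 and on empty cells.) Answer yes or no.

Drop 1: S rot3 at col 4 lands with bottom-row=0; cleared 0 line(s) (total 0); column heights now [0 0 0 0 3 2], max=3
Drop 2: S rot3 at col 0 lands with bottom-row=0; cleared 0 line(s) (total 0); column heights now [3 2 0 0 3 2], max=3
Drop 3: Z rot1 at col 0 lands with bottom-row=3; cleared 0 line(s) (total 0); column heights now [5 6 0 0 3 2], max=6
Test piece Z rot3 at col 2 (width 2): heights before test = [5 6 0 0 3 2]; fits = True

Answer: yes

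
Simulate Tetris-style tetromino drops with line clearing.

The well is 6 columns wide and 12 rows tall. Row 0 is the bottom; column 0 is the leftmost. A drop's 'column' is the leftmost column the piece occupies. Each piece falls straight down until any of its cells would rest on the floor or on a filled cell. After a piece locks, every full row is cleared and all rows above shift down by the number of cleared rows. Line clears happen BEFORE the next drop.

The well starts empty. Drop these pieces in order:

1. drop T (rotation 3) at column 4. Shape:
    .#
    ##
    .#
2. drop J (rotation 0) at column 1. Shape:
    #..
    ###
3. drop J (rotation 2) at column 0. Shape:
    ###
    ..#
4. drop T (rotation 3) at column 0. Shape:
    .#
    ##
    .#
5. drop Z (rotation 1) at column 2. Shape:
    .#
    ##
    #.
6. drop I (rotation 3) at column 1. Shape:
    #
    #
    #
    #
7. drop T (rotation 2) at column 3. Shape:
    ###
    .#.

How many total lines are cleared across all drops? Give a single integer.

Answer: 0

Derivation:
Drop 1: T rot3 at col 4 lands with bottom-row=0; cleared 0 line(s) (total 0); column heights now [0 0 0 0 2 3], max=3
Drop 2: J rot0 at col 1 lands with bottom-row=0; cleared 0 line(s) (total 0); column heights now [0 2 1 1 2 3], max=3
Drop 3: J rot2 at col 0 lands with bottom-row=1; cleared 0 line(s) (total 0); column heights now [3 3 3 1 2 3], max=3
Drop 4: T rot3 at col 0 lands with bottom-row=3; cleared 0 line(s) (total 0); column heights now [5 6 3 1 2 3], max=6
Drop 5: Z rot1 at col 2 lands with bottom-row=3; cleared 0 line(s) (total 0); column heights now [5 6 5 6 2 3], max=6
Drop 6: I rot3 at col 1 lands with bottom-row=6; cleared 0 line(s) (total 0); column heights now [5 10 5 6 2 3], max=10
Drop 7: T rot2 at col 3 lands with bottom-row=5; cleared 0 line(s) (total 0); column heights now [5 10 5 7 7 7], max=10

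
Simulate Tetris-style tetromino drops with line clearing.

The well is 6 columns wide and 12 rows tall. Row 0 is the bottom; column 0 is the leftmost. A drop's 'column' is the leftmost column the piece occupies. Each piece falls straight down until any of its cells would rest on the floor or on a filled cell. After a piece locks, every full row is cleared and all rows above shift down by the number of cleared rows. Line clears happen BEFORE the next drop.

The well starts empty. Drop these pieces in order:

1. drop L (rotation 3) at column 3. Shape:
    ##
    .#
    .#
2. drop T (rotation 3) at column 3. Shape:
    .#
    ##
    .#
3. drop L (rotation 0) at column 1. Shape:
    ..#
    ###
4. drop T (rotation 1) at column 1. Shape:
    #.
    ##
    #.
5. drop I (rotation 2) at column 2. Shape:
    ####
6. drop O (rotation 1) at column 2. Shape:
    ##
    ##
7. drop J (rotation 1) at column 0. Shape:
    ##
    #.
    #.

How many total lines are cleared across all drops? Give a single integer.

Drop 1: L rot3 at col 3 lands with bottom-row=0; cleared 0 line(s) (total 0); column heights now [0 0 0 3 3 0], max=3
Drop 2: T rot3 at col 3 lands with bottom-row=3; cleared 0 line(s) (total 0); column heights now [0 0 0 5 6 0], max=6
Drop 3: L rot0 at col 1 lands with bottom-row=5; cleared 0 line(s) (total 0); column heights now [0 6 6 7 6 0], max=7
Drop 4: T rot1 at col 1 lands with bottom-row=6; cleared 0 line(s) (total 0); column heights now [0 9 8 7 6 0], max=9
Drop 5: I rot2 at col 2 lands with bottom-row=8; cleared 0 line(s) (total 0); column heights now [0 9 9 9 9 9], max=9
Drop 6: O rot1 at col 2 lands with bottom-row=9; cleared 0 line(s) (total 0); column heights now [0 9 11 11 9 9], max=11
Drop 7: J rot1 at col 0 lands with bottom-row=7; cleared 1 line(s) (total 1); column heights now [9 9 10 10 6 0], max=10

Answer: 1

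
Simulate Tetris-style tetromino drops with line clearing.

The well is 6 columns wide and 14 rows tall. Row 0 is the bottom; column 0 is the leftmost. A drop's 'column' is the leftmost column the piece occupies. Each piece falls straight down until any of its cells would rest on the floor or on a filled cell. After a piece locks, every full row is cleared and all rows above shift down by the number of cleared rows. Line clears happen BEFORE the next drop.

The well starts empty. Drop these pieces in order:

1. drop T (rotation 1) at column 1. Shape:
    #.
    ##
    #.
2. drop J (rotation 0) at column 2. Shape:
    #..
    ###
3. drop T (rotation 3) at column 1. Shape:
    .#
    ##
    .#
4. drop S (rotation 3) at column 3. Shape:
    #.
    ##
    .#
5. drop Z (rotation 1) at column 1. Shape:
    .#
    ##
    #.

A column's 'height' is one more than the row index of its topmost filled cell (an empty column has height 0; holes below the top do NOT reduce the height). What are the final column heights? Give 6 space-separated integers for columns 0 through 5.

Drop 1: T rot1 at col 1 lands with bottom-row=0; cleared 0 line(s) (total 0); column heights now [0 3 2 0 0 0], max=3
Drop 2: J rot0 at col 2 lands with bottom-row=2; cleared 0 line(s) (total 0); column heights now [0 3 4 3 3 0], max=4
Drop 3: T rot3 at col 1 lands with bottom-row=4; cleared 0 line(s) (total 0); column heights now [0 6 7 3 3 0], max=7
Drop 4: S rot3 at col 3 lands with bottom-row=3; cleared 0 line(s) (total 0); column heights now [0 6 7 6 5 0], max=7
Drop 5: Z rot1 at col 1 lands with bottom-row=6; cleared 0 line(s) (total 0); column heights now [0 8 9 6 5 0], max=9

Answer: 0 8 9 6 5 0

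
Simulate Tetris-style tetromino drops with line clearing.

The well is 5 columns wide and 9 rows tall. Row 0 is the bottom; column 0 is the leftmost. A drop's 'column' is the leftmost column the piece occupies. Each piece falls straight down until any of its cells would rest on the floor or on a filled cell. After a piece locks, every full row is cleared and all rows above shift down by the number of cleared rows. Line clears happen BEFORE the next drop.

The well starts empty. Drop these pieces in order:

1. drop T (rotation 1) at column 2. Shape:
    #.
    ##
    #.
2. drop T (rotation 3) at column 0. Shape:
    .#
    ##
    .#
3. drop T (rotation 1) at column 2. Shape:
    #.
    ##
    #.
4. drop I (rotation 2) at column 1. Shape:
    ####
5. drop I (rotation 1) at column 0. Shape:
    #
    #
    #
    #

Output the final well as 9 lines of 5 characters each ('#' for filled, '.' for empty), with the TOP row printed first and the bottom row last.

Drop 1: T rot1 at col 2 lands with bottom-row=0; cleared 0 line(s) (total 0); column heights now [0 0 3 2 0], max=3
Drop 2: T rot3 at col 0 lands with bottom-row=0; cleared 0 line(s) (total 0); column heights now [2 3 3 2 0], max=3
Drop 3: T rot1 at col 2 lands with bottom-row=3; cleared 0 line(s) (total 0); column heights now [2 3 6 5 0], max=6
Drop 4: I rot2 at col 1 lands with bottom-row=6; cleared 0 line(s) (total 0); column heights now [2 7 7 7 7], max=7
Drop 5: I rot1 at col 0 lands with bottom-row=2; cleared 0 line(s) (total 0); column heights now [6 7 7 7 7], max=7

Answer: .....
.....
.####
#.#..
#.##.
#.#..
###..
####.
.##..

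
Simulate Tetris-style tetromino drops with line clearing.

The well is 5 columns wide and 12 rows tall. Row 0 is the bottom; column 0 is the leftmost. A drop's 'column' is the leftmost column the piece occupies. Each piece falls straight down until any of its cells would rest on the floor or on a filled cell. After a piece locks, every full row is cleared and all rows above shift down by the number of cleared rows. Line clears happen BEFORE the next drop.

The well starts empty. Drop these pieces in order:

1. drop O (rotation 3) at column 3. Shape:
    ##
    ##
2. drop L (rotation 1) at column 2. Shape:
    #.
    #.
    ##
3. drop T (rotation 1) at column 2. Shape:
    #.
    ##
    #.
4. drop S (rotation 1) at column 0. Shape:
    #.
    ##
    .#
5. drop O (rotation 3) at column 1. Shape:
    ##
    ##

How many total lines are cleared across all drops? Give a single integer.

Drop 1: O rot3 at col 3 lands with bottom-row=0; cleared 0 line(s) (total 0); column heights now [0 0 0 2 2], max=2
Drop 2: L rot1 at col 2 lands with bottom-row=2; cleared 0 line(s) (total 0); column heights now [0 0 5 3 2], max=5
Drop 3: T rot1 at col 2 lands with bottom-row=5; cleared 0 line(s) (total 0); column heights now [0 0 8 7 2], max=8
Drop 4: S rot1 at col 0 lands with bottom-row=0; cleared 0 line(s) (total 0); column heights now [3 2 8 7 2], max=8
Drop 5: O rot3 at col 1 lands with bottom-row=8; cleared 0 line(s) (total 0); column heights now [3 10 10 7 2], max=10

Answer: 0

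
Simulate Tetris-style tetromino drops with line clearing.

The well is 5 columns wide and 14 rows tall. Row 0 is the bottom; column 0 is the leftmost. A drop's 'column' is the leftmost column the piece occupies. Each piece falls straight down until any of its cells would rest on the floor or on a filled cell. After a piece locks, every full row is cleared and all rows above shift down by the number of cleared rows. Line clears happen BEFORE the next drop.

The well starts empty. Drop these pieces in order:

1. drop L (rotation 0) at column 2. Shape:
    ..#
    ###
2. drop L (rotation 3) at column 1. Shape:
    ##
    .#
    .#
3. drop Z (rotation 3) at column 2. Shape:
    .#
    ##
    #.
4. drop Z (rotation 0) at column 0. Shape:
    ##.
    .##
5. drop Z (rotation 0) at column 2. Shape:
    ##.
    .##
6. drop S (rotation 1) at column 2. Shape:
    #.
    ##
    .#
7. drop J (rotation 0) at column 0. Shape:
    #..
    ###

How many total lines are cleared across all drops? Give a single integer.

Drop 1: L rot0 at col 2 lands with bottom-row=0; cleared 0 line(s) (total 0); column heights now [0 0 1 1 2], max=2
Drop 2: L rot3 at col 1 lands with bottom-row=1; cleared 0 line(s) (total 0); column heights now [0 4 4 1 2], max=4
Drop 3: Z rot3 at col 2 lands with bottom-row=4; cleared 0 line(s) (total 0); column heights now [0 4 6 7 2], max=7
Drop 4: Z rot0 at col 0 lands with bottom-row=6; cleared 0 line(s) (total 0); column heights now [8 8 7 7 2], max=8
Drop 5: Z rot0 at col 2 lands with bottom-row=7; cleared 0 line(s) (total 0); column heights now [8 8 9 9 8], max=9
Drop 6: S rot1 at col 2 lands with bottom-row=9; cleared 0 line(s) (total 0); column heights now [8 8 12 11 8], max=12
Drop 7: J rot0 at col 0 lands with bottom-row=12; cleared 0 line(s) (total 0); column heights now [14 13 13 11 8], max=14

Answer: 0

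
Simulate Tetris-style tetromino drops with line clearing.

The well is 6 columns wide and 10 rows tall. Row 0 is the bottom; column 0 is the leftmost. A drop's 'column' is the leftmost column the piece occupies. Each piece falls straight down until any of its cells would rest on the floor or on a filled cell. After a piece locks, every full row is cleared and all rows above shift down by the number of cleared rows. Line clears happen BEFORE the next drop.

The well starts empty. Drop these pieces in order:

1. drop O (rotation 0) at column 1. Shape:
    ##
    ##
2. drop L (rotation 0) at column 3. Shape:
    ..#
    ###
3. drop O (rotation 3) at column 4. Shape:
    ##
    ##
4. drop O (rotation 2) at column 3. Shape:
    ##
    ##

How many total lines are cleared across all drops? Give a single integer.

Drop 1: O rot0 at col 1 lands with bottom-row=0; cleared 0 line(s) (total 0); column heights now [0 2 2 0 0 0], max=2
Drop 2: L rot0 at col 3 lands with bottom-row=0; cleared 0 line(s) (total 0); column heights now [0 2 2 1 1 2], max=2
Drop 3: O rot3 at col 4 lands with bottom-row=2; cleared 0 line(s) (total 0); column heights now [0 2 2 1 4 4], max=4
Drop 4: O rot2 at col 3 lands with bottom-row=4; cleared 0 line(s) (total 0); column heights now [0 2 2 6 6 4], max=6

Answer: 0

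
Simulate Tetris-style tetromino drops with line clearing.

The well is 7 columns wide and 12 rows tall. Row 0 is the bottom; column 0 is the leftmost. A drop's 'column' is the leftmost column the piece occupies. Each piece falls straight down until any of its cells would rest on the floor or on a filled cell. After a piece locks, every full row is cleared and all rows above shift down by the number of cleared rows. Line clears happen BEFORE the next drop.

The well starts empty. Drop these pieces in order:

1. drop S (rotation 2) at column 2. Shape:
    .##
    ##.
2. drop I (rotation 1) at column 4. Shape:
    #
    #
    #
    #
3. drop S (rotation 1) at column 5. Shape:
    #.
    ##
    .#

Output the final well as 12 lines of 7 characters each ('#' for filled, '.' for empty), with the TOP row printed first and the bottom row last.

Drop 1: S rot2 at col 2 lands with bottom-row=0; cleared 0 line(s) (total 0); column heights now [0 0 1 2 2 0 0], max=2
Drop 2: I rot1 at col 4 lands with bottom-row=2; cleared 0 line(s) (total 0); column heights now [0 0 1 2 6 0 0], max=6
Drop 3: S rot1 at col 5 lands with bottom-row=0; cleared 0 line(s) (total 0); column heights now [0 0 1 2 6 3 2], max=6

Answer: .......
.......
.......
.......
.......
.......
....#..
....#..
....#..
....##.
...####
..##..#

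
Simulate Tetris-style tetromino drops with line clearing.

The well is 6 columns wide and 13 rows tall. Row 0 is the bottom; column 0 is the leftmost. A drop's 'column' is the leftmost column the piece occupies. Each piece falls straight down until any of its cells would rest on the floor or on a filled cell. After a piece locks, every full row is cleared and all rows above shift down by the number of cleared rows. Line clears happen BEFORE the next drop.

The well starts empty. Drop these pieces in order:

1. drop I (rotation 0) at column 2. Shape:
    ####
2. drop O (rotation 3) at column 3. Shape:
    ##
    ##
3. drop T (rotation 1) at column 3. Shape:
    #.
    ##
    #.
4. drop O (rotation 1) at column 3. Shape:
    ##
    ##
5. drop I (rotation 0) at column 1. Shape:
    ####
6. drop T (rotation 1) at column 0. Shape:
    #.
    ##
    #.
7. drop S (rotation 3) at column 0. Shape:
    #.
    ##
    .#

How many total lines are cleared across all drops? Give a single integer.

Answer: 0

Derivation:
Drop 1: I rot0 at col 2 lands with bottom-row=0; cleared 0 line(s) (total 0); column heights now [0 0 1 1 1 1], max=1
Drop 2: O rot3 at col 3 lands with bottom-row=1; cleared 0 line(s) (total 0); column heights now [0 0 1 3 3 1], max=3
Drop 3: T rot1 at col 3 lands with bottom-row=3; cleared 0 line(s) (total 0); column heights now [0 0 1 6 5 1], max=6
Drop 4: O rot1 at col 3 lands with bottom-row=6; cleared 0 line(s) (total 0); column heights now [0 0 1 8 8 1], max=8
Drop 5: I rot0 at col 1 lands with bottom-row=8; cleared 0 line(s) (total 0); column heights now [0 9 9 9 9 1], max=9
Drop 6: T rot1 at col 0 lands with bottom-row=8; cleared 0 line(s) (total 0); column heights now [11 10 9 9 9 1], max=11
Drop 7: S rot3 at col 0 lands with bottom-row=10; cleared 0 line(s) (total 0); column heights now [13 12 9 9 9 1], max=13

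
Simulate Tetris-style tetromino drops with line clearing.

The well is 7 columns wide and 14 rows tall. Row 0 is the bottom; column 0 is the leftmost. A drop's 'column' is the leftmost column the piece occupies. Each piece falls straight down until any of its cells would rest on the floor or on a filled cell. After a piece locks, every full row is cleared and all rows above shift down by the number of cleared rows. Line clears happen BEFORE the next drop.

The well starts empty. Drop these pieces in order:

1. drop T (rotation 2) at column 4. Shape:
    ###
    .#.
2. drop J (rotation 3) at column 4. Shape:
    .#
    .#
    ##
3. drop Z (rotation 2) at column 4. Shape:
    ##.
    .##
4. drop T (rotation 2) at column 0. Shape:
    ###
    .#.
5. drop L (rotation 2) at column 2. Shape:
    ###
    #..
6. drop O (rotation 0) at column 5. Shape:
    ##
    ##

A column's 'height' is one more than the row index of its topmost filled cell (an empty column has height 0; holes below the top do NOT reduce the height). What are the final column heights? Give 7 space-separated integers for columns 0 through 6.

Drop 1: T rot2 at col 4 lands with bottom-row=0; cleared 0 line(s) (total 0); column heights now [0 0 0 0 2 2 2], max=2
Drop 2: J rot3 at col 4 lands with bottom-row=2; cleared 0 line(s) (total 0); column heights now [0 0 0 0 3 5 2], max=5
Drop 3: Z rot2 at col 4 lands with bottom-row=5; cleared 0 line(s) (total 0); column heights now [0 0 0 0 7 7 6], max=7
Drop 4: T rot2 at col 0 lands with bottom-row=0; cleared 0 line(s) (total 0); column heights now [2 2 2 0 7 7 6], max=7
Drop 5: L rot2 at col 2 lands with bottom-row=6; cleared 0 line(s) (total 0); column heights now [2 2 8 8 8 7 6], max=8
Drop 6: O rot0 at col 5 lands with bottom-row=7; cleared 0 line(s) (total 0); column heights now [2 2 8 8 8 9 9], max=9

Answer: 2 2 8 8 8 9 9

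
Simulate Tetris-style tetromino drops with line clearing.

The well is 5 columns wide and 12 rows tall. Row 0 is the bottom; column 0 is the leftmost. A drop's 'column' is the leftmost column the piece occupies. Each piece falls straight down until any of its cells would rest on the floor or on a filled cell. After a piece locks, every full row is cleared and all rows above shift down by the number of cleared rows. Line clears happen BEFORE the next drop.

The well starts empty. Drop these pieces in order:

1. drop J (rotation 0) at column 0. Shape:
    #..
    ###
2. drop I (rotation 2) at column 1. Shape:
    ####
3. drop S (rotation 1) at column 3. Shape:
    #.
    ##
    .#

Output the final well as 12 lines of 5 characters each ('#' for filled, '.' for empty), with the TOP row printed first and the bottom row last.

Drop 1: J rot0 at col 0 lands with bottom-row=0; cleared 0 line(s) (total 0); column heights now [2 1 1 0 0], max=2
Drop 2: I rot2 at col 1 lands with bottom-row=1; cleared 1 line(s) (total 1); column heights now [1 1 1 0 0], max=1
Drop 3: S rot1 at col 3 lands with bottom-row=0; cleared 0 line(s) (total 1); column heights now [1 1 1 3 2], max=3

Answer: .....
.....
.....
.....
.....
.....
.....
.....
.....
...#.
...##
###.#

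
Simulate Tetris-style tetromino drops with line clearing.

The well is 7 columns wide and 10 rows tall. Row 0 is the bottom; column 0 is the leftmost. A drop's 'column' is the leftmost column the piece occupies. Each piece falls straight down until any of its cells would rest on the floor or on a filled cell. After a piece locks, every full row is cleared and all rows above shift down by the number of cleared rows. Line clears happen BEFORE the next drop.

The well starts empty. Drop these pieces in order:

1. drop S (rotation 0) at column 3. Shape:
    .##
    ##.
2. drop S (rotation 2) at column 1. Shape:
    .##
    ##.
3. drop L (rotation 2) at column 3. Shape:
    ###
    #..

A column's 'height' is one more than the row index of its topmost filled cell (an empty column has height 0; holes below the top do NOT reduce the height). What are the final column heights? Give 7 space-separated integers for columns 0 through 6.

Drop 1: S rot0 at col 3 lands with bottom-row=0; cleared 0 line(s) (total 0); column heights now [0 0 0 1 2 2 0], max=2
Drop 2: S rot2 at col 1 lands with bottom-row=0; cleared 0 line(s) (total 0); column heights now [0 1 2 2 2 2 0], max=2
Drop 3: L rot2 at col 3 lands with bottom-row=2; cleared 0 line(s) (total 0); column heights now [0 1 2 4 4 4 0], max=4

Answer: 0 1 2 4 4 4 0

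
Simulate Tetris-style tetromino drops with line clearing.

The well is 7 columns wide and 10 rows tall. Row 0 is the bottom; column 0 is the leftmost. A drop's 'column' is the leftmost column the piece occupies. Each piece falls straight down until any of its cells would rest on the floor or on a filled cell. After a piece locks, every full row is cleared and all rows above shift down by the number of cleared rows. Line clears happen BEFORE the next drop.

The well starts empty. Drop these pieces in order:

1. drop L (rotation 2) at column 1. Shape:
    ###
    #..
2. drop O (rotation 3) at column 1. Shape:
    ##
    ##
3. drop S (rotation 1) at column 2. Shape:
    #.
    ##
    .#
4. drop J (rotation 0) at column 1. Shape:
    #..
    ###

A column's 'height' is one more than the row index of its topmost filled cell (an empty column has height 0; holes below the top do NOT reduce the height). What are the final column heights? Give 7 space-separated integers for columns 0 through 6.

Answer: 0 8 7 7 0 0 0

Derivation:
Drop 1: L rot2 at col 1 lands with bottom-row=0; cleared 0 line(s) (total 0); column heights now [0 2 2 2 0 0 0], max=2
Drop 2: O rot3 at col 1 lands with bottom-row=2; cleared 0 line(s) (total 0); column heights now [0 4 4 2 0 0 0], max=4
Drop 3: S rot1 at col 2 lands with bottom-row=3; cleared 0 line(s) (total 0); column heights now [0 4 6 5 0 0 0], max=6
Drop 4: J rot0 at col 1 lands with bottom-row=6; cleared 0 line(s) (total 0); column heights now [0 8 7 7 0 0 0], max=8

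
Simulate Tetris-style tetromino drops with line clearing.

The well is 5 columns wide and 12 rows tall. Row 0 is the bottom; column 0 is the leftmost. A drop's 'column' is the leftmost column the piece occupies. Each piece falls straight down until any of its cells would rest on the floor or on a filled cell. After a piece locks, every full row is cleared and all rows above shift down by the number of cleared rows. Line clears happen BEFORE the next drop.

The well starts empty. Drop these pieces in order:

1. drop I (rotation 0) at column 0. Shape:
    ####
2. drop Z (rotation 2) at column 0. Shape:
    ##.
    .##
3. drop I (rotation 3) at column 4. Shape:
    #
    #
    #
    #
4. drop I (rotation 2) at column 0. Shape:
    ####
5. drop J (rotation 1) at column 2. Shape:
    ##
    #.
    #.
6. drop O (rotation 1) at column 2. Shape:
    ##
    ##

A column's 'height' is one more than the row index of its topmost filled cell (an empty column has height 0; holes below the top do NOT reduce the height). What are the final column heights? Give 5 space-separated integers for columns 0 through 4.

Drop 1: I rot0 at col 0 lands with bottom-row=0; cleared 0 line(s) (total 0); column heights now [1 1 1 1 0], max=1
Drop 2: Z rot2 at col 0 lands with bottom-row=1; cleared 0 line(s) (total 0); column heights now [3 3 2 1 0], max=3
Drop 3: I rot3 at col 4 lands with bottom-row=0; cleared 1 line(s) (total 1); column heights now [2 2 1 0 3], max=3
Drop 4: I rot2 at col 0 lands with bottom-row=2; cleared 1 line(s) (total 2); column heights now [2 2 1 0 2], max=2
Drop 5: J rot1 at col 2 lands with bottom-row=1; cleared 0 line(s) (total 2); column heights now [2 2 4 4 2], max=4
Drop 6: O rot1 at col 2 lands with bottom-row=4; cleared 0 line(s) (total 2); column heights now [2 2 6 6 2], max=6

Answer: 2 2 6 6 2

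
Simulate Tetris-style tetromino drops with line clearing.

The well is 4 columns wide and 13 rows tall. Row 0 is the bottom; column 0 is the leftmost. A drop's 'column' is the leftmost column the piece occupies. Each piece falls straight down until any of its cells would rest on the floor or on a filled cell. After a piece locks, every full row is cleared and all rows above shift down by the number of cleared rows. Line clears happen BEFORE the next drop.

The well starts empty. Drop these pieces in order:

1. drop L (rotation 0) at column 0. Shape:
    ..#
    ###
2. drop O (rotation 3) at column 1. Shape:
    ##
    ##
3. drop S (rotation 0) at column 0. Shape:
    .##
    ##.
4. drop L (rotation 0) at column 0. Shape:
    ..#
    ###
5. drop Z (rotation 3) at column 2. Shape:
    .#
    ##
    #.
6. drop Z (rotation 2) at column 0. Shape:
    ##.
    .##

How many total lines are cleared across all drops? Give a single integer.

Answer: 0

Derivation:
Drop 1: L rot0 at col 0 lands with bottom-row=0; cleared 0 line(s) (total 0); column heights now [1 1 2 0], max=2
Drop 2: O rot3 at col 1 lands with bottom-row=2; cleared 0 line(s) (total 0); column heights now [1 4 4 0], max=4
Drop 3: S rot0 at col 0 lands with bottom-row=4; cleared 0 line(s) (total 0); column heights now [5 6 6 0], max=6
Drop 4: L rot0 at col 0 lands with bottom-row=6; cleared 0 line(s) (total 0); column heights now [7 7 8 0], max=8
Drop 5: Z rot3 at col 2 lands with bottom-row=8; cleared 0 line(s) (total 0); column heights now [7 7 10 11], max=11
Drop 6: Z rot2 at col 0 lands with bottom-row=10; cleared 0 line(s) (total 0); column heights now [12 12 11 11], max=12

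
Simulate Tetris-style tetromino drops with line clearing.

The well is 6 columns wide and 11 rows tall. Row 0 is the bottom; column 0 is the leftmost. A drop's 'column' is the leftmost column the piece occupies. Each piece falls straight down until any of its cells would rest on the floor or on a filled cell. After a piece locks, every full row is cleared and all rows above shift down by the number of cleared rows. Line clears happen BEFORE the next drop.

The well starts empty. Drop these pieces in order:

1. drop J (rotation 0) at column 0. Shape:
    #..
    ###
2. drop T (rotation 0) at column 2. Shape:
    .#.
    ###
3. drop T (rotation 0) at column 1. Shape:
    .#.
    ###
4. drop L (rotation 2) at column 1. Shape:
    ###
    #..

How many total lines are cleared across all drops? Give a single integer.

Answer: 0

Derivation:
Drop 1: J rot0 at col 0 lands with bottom-row=0; cleared 0 line(s) (total 0); column heights now [2 1 1 0 0 0], max=2
Drop 2: T rot0 at col 2 lands with bottom-row=1; cleared 0 line(s) (total 0); column heights now [2 1 2 3 2 0], max=3
Drop 3: T rot0 at col 1 lands with bottom-row=3; cleared 0 line(s) (total 0); column heights now [2 4 5 4 2 0], max=5
Drop 4: L rot2 at col 1 lands with bottom-row=4; cleared 0 line(s) (total 0); column heights now [2 6 6 6 2 0], max=6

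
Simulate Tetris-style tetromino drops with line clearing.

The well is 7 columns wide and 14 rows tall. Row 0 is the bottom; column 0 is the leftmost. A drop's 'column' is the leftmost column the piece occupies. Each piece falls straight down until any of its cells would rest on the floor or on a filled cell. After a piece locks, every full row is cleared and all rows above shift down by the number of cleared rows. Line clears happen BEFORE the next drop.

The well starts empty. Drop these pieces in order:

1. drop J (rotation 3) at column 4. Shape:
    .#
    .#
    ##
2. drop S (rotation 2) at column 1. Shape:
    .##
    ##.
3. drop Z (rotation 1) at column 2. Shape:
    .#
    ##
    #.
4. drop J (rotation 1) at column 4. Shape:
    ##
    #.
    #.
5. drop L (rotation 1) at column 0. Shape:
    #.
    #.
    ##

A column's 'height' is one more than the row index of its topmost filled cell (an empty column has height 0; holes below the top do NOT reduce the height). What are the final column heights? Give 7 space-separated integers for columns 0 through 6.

Answer: 4 2 4 5 4 4 0

Derivation:
Drop 1: J rot3 at col 4 lands with bottom-row=0; cleared 0 line(s) (total 0); column heights now [0 0 0 0 1 3 0], max=3
Drop 2: S rot2 at col 1 lands with bottom-row=0; cleared 0 line(s) (total 0); column heights now [0 1 2 2 1 3 0], max=3
Drop 3: Z rot1 at col 2 lands with bottom-row=2; cleared 0 line(s) (total 0); column heights now [0 1 4 5 1 3 0], max=5
Drop 4: J rot1 at col 4 lands with bottom-row=1; cleared 0 line(s) (total 0); column heights now [0 1 4 5 4 4 0], max=5
Drop 5: L rot1 at col 0 lands with bottom-row=1; cleared 0 line(s) (total 0); column heights now [4 2 4 5 4 4 0], max=5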